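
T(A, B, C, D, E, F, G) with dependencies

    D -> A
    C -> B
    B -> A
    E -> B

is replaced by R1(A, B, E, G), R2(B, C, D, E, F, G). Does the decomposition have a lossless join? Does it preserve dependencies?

lossless but not dependency-preserving

Lossless test: (B, E, G)⁺ = {A, B, E, G}, which contains all of one fragment — lossless.
Dependency preservation: the restricted closure of {D} across the fragments never reaches {A}, so D → A cannot be enforced without a join — not preserved.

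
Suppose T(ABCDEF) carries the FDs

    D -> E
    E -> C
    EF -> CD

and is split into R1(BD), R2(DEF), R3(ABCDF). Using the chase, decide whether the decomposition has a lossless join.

Yes

Chase test. Columns are ABCDEF; row i has aⱼ where attribute j ∈ Ri, else bᵢⱼ.
Initial tableau (one row per fragment):
  row 1: b11 a2 b13 a4 b15 b16
  row 2: b21 b22 b23 a4 a5 a6
  row 3: a1 a2 a3 a4 b35 a6
Rows 1 and 2 agree on D; apply D→E and equate their E entries.
Rows 1 and 3 agree on D; apply D→E and equate their E entries.
Rows 1 and 2 agree on E; apply E→C and equate their C entries.
Rows 1 and 3 agree on E; apply E→C and equate their C entries.
Row 3 is now all distinguished symbols — the join is lossless.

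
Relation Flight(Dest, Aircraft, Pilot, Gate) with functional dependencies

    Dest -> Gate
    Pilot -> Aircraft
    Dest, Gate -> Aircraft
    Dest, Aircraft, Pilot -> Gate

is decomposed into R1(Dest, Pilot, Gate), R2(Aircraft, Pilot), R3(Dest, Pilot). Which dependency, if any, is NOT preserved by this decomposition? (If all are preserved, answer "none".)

Dest, Gate -> Aircraft

Check Dest, Gate → Aircraft: no single fragment contains all of {Dest, Aircraft, Gate}, and the restricted closure of {Dest, Gate} across the fragments never reaches {Aircraft}.
Dest → Gate is preserved.
Pilot → Aircraft is preserved.
Dest, Aircraft, Pilot → Gate is preserved.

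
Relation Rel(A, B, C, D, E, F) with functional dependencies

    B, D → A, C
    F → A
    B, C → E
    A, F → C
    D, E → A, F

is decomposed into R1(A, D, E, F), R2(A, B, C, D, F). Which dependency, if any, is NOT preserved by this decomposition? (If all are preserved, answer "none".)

Check B, C → E: no single fragment contains all of {B, C, E}, and the restricted closure of {B, C} across the fragments never reaches {E}.
B, D → A, C is preserved.
F → A is preserved.
A, F → C is preserved.
D, E → A, F is preserved.

B, C → E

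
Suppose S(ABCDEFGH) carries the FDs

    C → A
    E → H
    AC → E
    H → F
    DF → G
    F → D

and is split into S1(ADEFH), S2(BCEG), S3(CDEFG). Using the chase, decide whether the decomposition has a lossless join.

No

Chase test. Columns are ABCDEFGH; row i has aⱼ where attribute j ∈ Si, else bᵢⱼ.
Initial tableau (one row per fragment):
  row 1: a1 b12 b13 a4 a5 a6 b17 a8
  row 2: b21 a2 a3 b24 a5 b26 a7 b28
  row 3: b31 b32 a3 a4 a5 a6 a7 b38
Rows 2 and 3 agree on C; apply C→A and equate their A entries.
Rows 1 and 2 agree on E; apply E→H and equate their H entries.
Rows 1 and 3 agree on E; apply E→H and equate their H entries.
Rows 1 and 2 agree on H; apply H→F and equate their F entries.
Rows 1 and 3 agree on DF; apply DF→G and equate their G entries.
Rows 1 and 2 agree on F; apply F→D and equate their D entries.
No row becomes fully distinguished — the join is lossy.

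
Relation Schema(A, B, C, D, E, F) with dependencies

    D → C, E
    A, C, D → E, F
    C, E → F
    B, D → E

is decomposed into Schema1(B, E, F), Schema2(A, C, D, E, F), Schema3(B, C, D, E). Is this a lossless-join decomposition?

Chase test. Columns are A, B, C, D, E, F; row i has aⱼ where attribute j ∈ Schemai, else bᵢⱼ.
Initial tableau (one row per fragment):
  row 1: b11 a2 b13 b14 a5 a6
  row 2: a1 b22 a3 a4 a5 a6
  row 3: b31 a2 a3 a4 a5 b36
Rows 2 and 3 agree on C, E; apply C, E→F and equate their F entries.
No row becomes fully distinguished — the join is lossy.

No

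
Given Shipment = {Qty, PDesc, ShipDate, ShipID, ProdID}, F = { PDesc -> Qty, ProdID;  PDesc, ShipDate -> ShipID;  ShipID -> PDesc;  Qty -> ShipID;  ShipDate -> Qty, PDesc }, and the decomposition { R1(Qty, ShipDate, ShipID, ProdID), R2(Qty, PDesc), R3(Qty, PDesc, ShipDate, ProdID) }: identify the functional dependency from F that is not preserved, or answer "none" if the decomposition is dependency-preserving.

none

PDesc → Qty, ProdID lies within R3.
PDesc, ShipDate → ShipID: restricted closure across fragments reaches ShipID.
ShipID → PDesc: restricted closure across fragments reaches PDesc.
Qty → ShipID lies within R1.
ShipDate → Qty, PDesc lies within R3.
Every dependency is enforceable on the fragments, so the decomposition is dependency-preserving.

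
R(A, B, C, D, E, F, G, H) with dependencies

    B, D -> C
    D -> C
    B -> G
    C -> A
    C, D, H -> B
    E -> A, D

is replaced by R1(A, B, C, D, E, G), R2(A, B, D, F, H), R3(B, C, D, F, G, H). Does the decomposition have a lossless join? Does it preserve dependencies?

lossy but dependency-preserving

Lossless test (chase): Rows 1 and 2 agree on B, D; apply B, D→C and equate their C entries. Rows 1 and 2 agree on B; apply B→G and equate their G entries. Rows 1 and 3 agree on C; apply C→A and equate their A entries. No row becomes fully distinguished — the join is lossy.
Dependency preservation: every FD's attributes lie within a single fragment, so each can be enforced locally — preserved.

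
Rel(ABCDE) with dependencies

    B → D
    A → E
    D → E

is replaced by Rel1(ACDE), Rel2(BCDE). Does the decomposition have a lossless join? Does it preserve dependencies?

Lossless test: (CDE)⁺ = {CDE}, which is a superkey of neither fragment — lossy.
Dependency preservation: every FD's attributes lie within a single fragment, so each can be enforced locally — preserved.

lossy but dependency-preserving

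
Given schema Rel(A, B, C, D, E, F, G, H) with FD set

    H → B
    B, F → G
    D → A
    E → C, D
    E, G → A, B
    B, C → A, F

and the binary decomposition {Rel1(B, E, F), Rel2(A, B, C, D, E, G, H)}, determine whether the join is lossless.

Yes

Common attributes: Rel1 ∩ Rel2 = {B, E}.
Closure of {B, E}: E → C, D applies, adding C, D; B, C → A, F applies, adding A, F; B, F → G applies, adding G. So (B, E)⁺ = {A, B, C, D, E, F, G}.
This closure contains every attribute of Rel1, so Rel1 ∩ Rel2 → Rel1. The join is lossless.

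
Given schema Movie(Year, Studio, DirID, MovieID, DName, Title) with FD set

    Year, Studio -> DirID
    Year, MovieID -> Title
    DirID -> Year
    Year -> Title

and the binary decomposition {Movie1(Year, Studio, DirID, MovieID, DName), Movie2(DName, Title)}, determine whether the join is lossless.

Common attributes: Movie1 ∩ Movie2 = {DName}.
No dependency enlarges {DName}, so (DName)⁺ = {DName}.
The closure contains neither all of Movie1 = {Year, Studio, DirID, MovieID, DName} nor all of Movie2 = {DName, Title}, so the common attributes are not a superkey of either fragment. The join is lossy.

No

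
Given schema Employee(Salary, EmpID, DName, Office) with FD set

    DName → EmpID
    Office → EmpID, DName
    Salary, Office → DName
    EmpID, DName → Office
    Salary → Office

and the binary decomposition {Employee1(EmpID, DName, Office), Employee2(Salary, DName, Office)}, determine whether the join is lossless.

Common attributes: Employee1 ∩ Employee2 = {DName, Office}.
Closure of {DName, Office}: DName → EmpID applies, adding EmpID. So (DName, Office)⁺ = {EmpID, DName, Office}.
This closure contains every attribute of Employee1, so Employee1 ∩ Employee2 → Employee1. The join is lossless.

Yes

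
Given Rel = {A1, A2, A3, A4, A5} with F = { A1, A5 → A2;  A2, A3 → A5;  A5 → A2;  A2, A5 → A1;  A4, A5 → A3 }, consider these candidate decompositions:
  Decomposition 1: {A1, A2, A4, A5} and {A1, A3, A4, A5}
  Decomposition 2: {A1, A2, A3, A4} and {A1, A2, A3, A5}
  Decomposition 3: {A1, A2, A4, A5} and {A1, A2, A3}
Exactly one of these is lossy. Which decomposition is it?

Decomposition 1: common = {A1, A4, A5}, closure = {A1, A2, A3, A4, A5} → lossless.
Decomposition 2: common = {A1, A2, A3}, closure = {A1, A2, A3, A5} → lossless.
Decomposition 3: common = {A1, A2}, closure = {A1, A2} → lossy.

Decomposition 3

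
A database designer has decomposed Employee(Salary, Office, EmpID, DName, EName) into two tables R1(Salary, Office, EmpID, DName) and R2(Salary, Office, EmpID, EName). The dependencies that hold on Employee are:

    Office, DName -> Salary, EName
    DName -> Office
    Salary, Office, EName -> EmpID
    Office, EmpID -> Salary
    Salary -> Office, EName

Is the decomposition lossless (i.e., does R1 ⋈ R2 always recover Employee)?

Common attributes: R1 ∩ R2 = {Salary, Office, EmpID}.
Closure of {Salary, Office, EmpID}: Salary → Office, EName applies, adding EName. So (Salary, Office, EmpID)⁺ = {Salary, Office, EmpID, EName}.
This closure contains every attribute of R2, so R1 ∩ R2 → R2. The join is lossless.

Yes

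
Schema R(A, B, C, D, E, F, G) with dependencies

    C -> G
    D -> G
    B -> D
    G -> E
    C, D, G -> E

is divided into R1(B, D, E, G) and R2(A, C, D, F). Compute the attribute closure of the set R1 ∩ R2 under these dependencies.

D, E, G

R1 ∩ R2 = {D}.
D → G applies, adding G
G → E applies, adding E
Closure: {D, E, G}.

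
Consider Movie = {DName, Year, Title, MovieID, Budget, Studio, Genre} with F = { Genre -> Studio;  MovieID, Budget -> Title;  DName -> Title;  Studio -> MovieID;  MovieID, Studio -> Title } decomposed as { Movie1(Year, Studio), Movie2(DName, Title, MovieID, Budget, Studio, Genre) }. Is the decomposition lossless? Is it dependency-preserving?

Lossless test: (Studio)⁺ = {Title, MovieID, Studio}, which is a superkey of neither fragment — lossy.
Dependency preservation: every FD's attributes lie within a single fragment, so each can be enforced locally — preserved.

lossy but dependency-preserving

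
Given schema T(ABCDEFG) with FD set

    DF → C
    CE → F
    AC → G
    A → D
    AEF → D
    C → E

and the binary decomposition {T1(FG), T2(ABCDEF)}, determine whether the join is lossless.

No

Common attributes: T1 ∩ T2 = {F}.
No dependency enlarges {F}, so (F)⁺ = {F}.
The closure contains neither all of T1 = {FG} nor all of T2 = {ABCDEF}, so the common attributes are not a superkey of either fragment. The join is lossy.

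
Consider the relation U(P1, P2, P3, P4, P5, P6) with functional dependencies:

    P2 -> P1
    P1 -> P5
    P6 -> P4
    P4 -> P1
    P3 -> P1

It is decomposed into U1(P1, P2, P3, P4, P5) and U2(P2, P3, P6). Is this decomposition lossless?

No

Common attributes: U1 ∩ U2 = {P2, P3}.
Closure of {P2, P3}: P2 → P1 applies, adding P1; P1 → P5 applies, adding P5. So (P2, P3)⁺ = {P1, P2, P3, P5}.
The closure contains neither all of U1 = {P1, P2, P3, P4, P5} nor all of U2 = {P2, P3, P6}, so the common attributes are not a superkey of either fragment. The join is lossy.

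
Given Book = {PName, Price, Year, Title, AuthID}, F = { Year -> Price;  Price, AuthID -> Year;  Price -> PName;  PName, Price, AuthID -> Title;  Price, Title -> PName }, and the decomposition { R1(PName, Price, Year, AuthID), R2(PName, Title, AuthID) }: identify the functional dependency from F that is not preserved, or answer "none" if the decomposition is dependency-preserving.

PName, Price, AuthID -> Title

Check PName, Price, AuthID → Title: no single fragment contains all of {PName, Price, Title, AuthID}, and the restricted closure of {PName, Price, AuthID} across the fragments never reaches {Title}.
Year → Price is preserved.
Price, AuthID → Year is preserved.
Price → PName is preserved.
Price, Title → PName is preserved.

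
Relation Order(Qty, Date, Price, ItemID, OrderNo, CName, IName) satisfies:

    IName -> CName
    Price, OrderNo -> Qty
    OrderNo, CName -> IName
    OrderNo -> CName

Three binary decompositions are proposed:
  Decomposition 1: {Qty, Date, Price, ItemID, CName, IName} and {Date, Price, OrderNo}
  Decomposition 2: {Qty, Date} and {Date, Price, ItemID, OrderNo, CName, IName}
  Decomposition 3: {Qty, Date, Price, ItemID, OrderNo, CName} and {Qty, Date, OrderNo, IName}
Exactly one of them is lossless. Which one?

Decomposition 1: common = {Date, Price}, closure = {Date, Price} → lossy.
Decomposition 2: common = {Date}, closure = {Date} → lossy.
Decomposition 3: common = {Qty, Date, OrderNo}, closure = {Qty, Date, OrderNo, CName, IName} → lossless.

Decomposition 3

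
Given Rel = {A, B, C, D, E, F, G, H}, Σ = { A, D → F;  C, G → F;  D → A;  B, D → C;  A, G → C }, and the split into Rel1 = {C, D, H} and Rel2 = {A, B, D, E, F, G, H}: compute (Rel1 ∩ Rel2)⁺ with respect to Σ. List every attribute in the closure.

A, D, F, H

Rel1 ∩ Rel2 = {D, H}.
D → A applies, adding A
A, D → F applies, adding F
Closure: {A, D, F, H}.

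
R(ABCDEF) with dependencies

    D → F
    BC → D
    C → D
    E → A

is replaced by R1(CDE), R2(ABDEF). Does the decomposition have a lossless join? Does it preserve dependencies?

Lossless test: (DE)⁺ = {ADEF}, which is a superkey of neither fragment — lossy.
Dependency preservation: BC → D is not contained in any single fragment, but the restricted closure of its left-hand side across the fragments still reaches the right-hand side; the remaining FDs each lie inside some fragment. All dependencies are preserved.

lossy but dependency-preserving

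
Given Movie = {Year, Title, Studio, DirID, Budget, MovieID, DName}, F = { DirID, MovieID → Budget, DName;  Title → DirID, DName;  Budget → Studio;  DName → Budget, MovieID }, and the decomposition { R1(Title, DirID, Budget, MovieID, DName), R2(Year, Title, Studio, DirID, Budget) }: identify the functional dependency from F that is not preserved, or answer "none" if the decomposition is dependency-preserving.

DirID, MovieID → Budget, DName lies within R1.
Title → DirID, DName lies within R1.
Budget → Studio lies within R2.
DName → Budget, MovieID lies within R1.
Every dependency is enforceable on the fragments, so the decomposition is dependency-preserving.

none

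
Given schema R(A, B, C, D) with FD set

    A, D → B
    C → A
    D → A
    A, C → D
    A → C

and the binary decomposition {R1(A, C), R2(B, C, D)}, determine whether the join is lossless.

Yes

Common attributes: R1 ∩ R2 = {C}.
Closure of {C}: C → A applies, adding A; A, C → D applies, adding D; A, D → B applies, adding B. So (C)⁺ = {A, B, C, D}.
This closure contains every attribute of R1, so R1 ∩ R2 → R1. The join is lossless.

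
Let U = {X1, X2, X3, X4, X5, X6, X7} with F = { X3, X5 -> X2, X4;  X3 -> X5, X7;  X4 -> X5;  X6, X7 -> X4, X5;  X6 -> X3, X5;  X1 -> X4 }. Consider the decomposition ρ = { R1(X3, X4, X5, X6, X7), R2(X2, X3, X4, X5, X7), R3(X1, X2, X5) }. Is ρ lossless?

No

Chase test. Columns are X1, X2, X3, X4, X5, X6, X7; row i has aⱼ where attribute j ∈ Ri, else bᵢⱼ.
Initial tableau (one row per fragment):
  row 1: b11 b12 a3 a4 a5 a6 a7
  row 2: b21 a2 a3 a4 a5 b26 a7
  row 3: a1 a2 b33 b34 a5 b36 b37
Rows 1 and 2 agree on X3, X5; apply X3, X5→X2, X4 and equate their X2, X4 entries.
No row becomes fully distinguished — the join is lossy.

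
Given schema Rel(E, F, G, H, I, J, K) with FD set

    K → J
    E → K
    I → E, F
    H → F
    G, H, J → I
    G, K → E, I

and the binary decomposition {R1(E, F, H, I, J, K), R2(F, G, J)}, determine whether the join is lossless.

Common attributes: R1 ∩ R2 = {F, J}.
No dependency enlarges {F, J}, so (F, J)⁺ = {F, J}.
The closure contains neither all of R1 = {E, F, H, I, J, K} nor all of R2 = {F, G, J}, so the common attributes are not a superkey of either fragment. The join is lossy.

No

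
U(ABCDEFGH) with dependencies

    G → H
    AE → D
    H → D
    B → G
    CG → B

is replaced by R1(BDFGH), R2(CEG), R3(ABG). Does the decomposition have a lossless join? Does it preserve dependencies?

lossy and not dependency-preserving

Lossless test (chase): Rows 1 and 2 agree on G; apply G→H and equate their H entries. Rows 1 and 3 agree on G; apply G→H and equate their H entries. Rows 1 and 2 agree on H; apply H→D and equate their D entries. Rows 1 and 3 agree on H; apply H→D and equate their D entries. No row becomes fully distinguished — the join is lossy.
Dependency preservation: the restricted closure of {AE} across the fragments never reaches {D}, so AE → D cannot be enforced without a join — not preserved.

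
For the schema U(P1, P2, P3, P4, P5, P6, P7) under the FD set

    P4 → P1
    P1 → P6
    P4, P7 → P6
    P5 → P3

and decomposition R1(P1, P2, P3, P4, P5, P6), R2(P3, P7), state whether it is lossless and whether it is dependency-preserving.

lossy but dependency-preserving

Lossless test: (P3)⁺ = {P3}, which is a superkey of neither fragment — lossy.
Dependency preservation: P4, P7 → P6 is not contained in any single fragment, but the restricted closure of its left-hand side across the fragments still reaches the right-hand side; the remaining FDs each lie inside some fragment. All dependencies are preserved.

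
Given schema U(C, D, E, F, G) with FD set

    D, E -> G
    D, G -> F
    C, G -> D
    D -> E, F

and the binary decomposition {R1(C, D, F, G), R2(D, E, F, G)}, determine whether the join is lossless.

Yes

Common attributes: R1 ∩ R2 = {D, F, G}.
Closure of {D, F, G}: D → E, F applies, adding E. So (D, F, G)⁺ = {D, E, F, G}.
This closure contains every attribute of R2, so R1 ∩ R2 → R2. The join is lossless.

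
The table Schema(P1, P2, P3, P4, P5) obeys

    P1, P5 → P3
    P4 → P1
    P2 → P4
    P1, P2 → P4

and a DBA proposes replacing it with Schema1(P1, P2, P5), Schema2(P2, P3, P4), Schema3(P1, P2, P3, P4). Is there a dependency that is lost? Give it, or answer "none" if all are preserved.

Check P1, P5 → P3: no single fragment contains all of {P1, P3, P5}, and the restricted closure of {P1, P5} across the fragments never reaches {P3}.
P4 → P1 is preserved.
P2 → P4 is preserved.
P1, P2 → P4 is preserved.

P1, P5 → P3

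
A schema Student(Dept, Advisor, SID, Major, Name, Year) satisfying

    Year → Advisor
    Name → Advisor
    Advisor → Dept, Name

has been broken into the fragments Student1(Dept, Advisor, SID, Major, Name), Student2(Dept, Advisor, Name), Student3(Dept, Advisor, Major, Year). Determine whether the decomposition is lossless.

No

Chase test. Columns are Dept, Advisor, SID, Major, Name, Year; row i has aⱼ where attribute j ∈ Studenti, else bᵢⱼ.
Initial tableau (one row per fragment):
  row 1: a1 a2 a3 a4 a5 b16
  row 2: a1 a2 b23 b24 a5 b26
  row 3: a1 a2 b33 a4 b35 a6
Rows 1 and 3 agree on Advisor; apply Advisor→Dept, Name and equate their Dept, Name entries.
No row becomes fully distinguished — the join is lossy.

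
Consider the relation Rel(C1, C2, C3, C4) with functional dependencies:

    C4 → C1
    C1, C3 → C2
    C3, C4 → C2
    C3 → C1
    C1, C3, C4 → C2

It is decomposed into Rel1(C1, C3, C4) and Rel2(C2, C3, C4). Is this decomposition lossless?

Yes

Common attributes: Rel1 ∩ Rel2 = {C3, C4}.
Closure of {C3, C4}: C4 → C1 applies, adding C1; C1, C3 → C2 applies, adding C2. So (C3, C4)⁺ = {C1, C2, C3, C4}.
This closure contains every attribute of Rel1, so Rel1 ∩ Rel2 → Rel1. The join is lossless.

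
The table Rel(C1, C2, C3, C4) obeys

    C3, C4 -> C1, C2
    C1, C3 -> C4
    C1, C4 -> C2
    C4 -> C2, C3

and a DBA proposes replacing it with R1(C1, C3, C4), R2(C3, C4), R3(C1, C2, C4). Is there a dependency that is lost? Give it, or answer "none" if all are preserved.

C3, C4 → C1, C2: restricted closure across fragments reaches C1, C2.
C1, C3 → C4 lies within R1.
C1, C4 → C2 lies within R3.
C4 → C2, C3: restricted closure across fragments reaches C2, C3.
Every dependency is enforceable on the fragments, so the decomposition is dependency-preserving.

none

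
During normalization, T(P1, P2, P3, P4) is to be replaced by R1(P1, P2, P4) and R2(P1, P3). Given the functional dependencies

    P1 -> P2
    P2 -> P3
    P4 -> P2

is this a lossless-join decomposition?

Common attributes: R1 ∩ R2 = {P1}.
Closure of {P1}: P1 → P2 applies, adding P2; P2 → P3 applies, adding P3. So (P1)⁺ = {P1, P2, P3}.
This closure contains every attribute of R2, so R1 ∩ R2 → R2. The join is lossless.

Yes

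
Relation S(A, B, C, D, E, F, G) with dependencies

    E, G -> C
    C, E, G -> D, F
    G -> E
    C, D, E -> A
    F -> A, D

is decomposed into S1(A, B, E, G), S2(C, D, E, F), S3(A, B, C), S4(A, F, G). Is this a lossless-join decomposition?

Chase test. Columns are A, B, C, D, E, F, G; row i has aⱼ where attribute j ∈ Si, else bᵢⱼ.
Initial tableau (one row per fragment):
  row 1: a1 a2 b13 b14 a5 b16 a7
  row 2: b21 b22 a3 a4 a5 a6 b27
  row 3: a1 a2 a3 b34 b35 b36 b37
  row 4: a1 b42 b43 b44 b45 a6 a7
Rows 1 and 4 agree on G; apply G→E and equate their E entries.
Rows 2 and 4 agree on F; apply F→A, D and equate their A, D entries.
Rows 1 and 4 agree on E, G; apply E, G→C and equate their C entries.
Rows 1 and 4 agree on C, E, G; apply C, E, G→D, F and equate their D, F entries.
No row becomes fully distinguished — the join is lossy.

No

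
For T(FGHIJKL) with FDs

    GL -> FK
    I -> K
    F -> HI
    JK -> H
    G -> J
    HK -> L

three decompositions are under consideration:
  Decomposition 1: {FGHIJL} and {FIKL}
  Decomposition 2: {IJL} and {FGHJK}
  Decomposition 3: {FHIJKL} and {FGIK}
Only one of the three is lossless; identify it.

Decomposition 1: common = {FIL}, closure = {FHIKL} → lossless.
Decomposition 2: common = {J}, closure = {J} → lossy.
Decomposition 3: common = {FIK}, closure = {FHIKL} → lossy.

Decomposition 1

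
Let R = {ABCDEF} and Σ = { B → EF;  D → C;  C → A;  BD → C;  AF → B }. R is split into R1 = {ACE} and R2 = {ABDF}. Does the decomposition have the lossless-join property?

Common attributes: R1 ∩ R2 = {A}.
No dependency enlarges {A}, so (A)⁺ = {A}.
The closure contains neither all of R1 = {ACE} nor all of R2 = {ABDF}, so the common attributes are not a superkey of either fragment. The join is lossy.

No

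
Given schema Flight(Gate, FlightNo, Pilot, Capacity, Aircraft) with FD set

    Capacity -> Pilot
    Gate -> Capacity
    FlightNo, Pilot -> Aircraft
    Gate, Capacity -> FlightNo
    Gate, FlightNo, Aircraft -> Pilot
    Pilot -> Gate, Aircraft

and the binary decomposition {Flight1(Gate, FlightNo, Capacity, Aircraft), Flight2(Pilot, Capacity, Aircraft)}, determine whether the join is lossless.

Common attributes: Flight1 ∩ Flight2 = {Capacity, Aircraft}.
Closure of {Capacity, Aircraft}: Capacity → Pilot applies, adding Pilot; Pilot → Gate, Aircraft applies, adding Gate; Gate, Capacity → FlightNo applies, adding FlightNo. So (Capacity, Aircraft)⁺ = {Gate, FlightNo, Pilot, Capacity, Aircraft}.
This closure contains every attribute of Flight1, so Flight1 ∩ Flight2 → Flight1. The join is lossless.

Yes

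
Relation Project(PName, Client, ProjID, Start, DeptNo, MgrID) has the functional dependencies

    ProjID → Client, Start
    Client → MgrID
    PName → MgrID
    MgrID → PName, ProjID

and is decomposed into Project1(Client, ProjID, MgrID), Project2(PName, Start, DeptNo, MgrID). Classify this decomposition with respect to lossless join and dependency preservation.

lossless and dependency-preserving

Lossless test: (MgrID)⁺ = {PName, Client, ProjID, Start, MgrID}, which contains all of one fragment — lossless.
Dependency preservation: ProjID → Client, Start; MgrID → PName, ProjID are not contained in any single fragment, but the restricted closure of each left-hand side across the fragments still reaches the right-hand side; the remaining FDs each lie inside some fragment. All dependencies are preserved.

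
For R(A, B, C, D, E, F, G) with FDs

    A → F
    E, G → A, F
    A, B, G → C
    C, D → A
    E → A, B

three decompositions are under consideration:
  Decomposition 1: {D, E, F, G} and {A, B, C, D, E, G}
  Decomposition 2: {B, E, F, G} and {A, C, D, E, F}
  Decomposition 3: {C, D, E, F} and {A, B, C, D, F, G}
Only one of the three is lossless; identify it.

Decomposition 1

Decomposition 1: common = {D, E, G}, closure = {A, B, C, D, E, F, G} → lossless.
Decomposition 2: common = {E, F}, closure = {A, B, E, F} → lossy.
Decomposition 3: common = {C, D, F}, closure = {A, C, D, F} → lossy.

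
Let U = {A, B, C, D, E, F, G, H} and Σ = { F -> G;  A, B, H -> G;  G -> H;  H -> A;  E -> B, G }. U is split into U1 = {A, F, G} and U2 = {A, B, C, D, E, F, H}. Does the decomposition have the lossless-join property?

Common attributes: U1 ∩ U2 = {A, F}.
Closure of {A, F}: F → G applies, adding G; G → H applies, adding H. So (A, F)⁺ = {A, F, G, H}.
This closure contains every attribute of U1, so U1 ∩ U2 → U1. The join is lossless.

Yes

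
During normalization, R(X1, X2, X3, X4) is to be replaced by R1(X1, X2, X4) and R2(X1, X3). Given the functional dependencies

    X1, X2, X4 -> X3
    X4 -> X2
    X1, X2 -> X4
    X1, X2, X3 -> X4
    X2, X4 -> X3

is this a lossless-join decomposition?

No

Common attributes: R1 ∩ R2 = {X1}.
No dependency enlarges {X1}, so (X1)⁺ = {X1}.
The closure contains neither all of R1 = {X1, X2, X4} nor all of R2 = {X1, X3}, so the common attributes are not a superkey of either fragment. The join is lossy.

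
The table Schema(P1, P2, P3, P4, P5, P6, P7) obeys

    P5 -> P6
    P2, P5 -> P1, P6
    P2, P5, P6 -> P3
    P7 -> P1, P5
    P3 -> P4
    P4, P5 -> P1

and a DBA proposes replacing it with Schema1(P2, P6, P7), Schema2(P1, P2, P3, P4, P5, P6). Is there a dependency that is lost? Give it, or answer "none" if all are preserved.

P7 -> P1, P5

Check P7 → P1, P5: no single fragment contains all of {P1, P5, P7}, and the restricted closure of {P7} across the fragments never reaches {P1, P5}.
P5 → P6 is preserved.
P2, P5 → P1, P6 is preserved.
P2, P5, P6 → P3 is preserved.
P3 → P4 is preserved.
P4, P5 → P1 is preserved.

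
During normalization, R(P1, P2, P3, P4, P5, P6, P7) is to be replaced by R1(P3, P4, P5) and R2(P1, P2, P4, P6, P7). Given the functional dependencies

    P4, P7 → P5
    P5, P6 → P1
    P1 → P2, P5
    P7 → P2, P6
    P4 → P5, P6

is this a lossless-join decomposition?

No

Common attributes: R1 ∩ R2 = {P4}.
Closure of {P4}: P4 → P5, P6 applies, adding P5, P6; P5, P6 → P1 applies, adding P1; P1 → P2, P5 applies, adding P2. So (P4)⁺ = {P1, P2, P4, P5, P6}.
The closure contains neither all of R1 = {P3, P4, P5} nor all of R2 = {P1, P2, P4, P6, P7}, so the common attributes are not a superkey of either fragment. The join is lossy.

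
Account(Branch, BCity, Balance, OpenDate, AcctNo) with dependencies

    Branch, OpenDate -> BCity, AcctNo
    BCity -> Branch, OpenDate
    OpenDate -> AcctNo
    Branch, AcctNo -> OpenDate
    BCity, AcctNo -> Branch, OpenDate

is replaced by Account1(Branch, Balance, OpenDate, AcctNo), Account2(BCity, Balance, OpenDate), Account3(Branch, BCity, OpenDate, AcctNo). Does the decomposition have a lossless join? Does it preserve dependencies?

Lossless test (chase): Rows 1 and 3 agree on Branch, OpenDate; apply Branch, OpenDate→BCity, AcctNo and equate their BCity, AcctNo entries. Rows 1 and 2 agree on BCity; apply BCity→Branch, OpenDate and equate their Branch, OpenDate entries. Rows 1 and 2 agree on OpenDate; apply OpenDate→AcctNo and equate their AcctNo entries. Row 1 is now all distinguished symbols — the join is lossless.
Dependency preservation: every FD's attributes lie within a single fragment, so each can be enforced locally — preserved.

lossless and dependency-preserving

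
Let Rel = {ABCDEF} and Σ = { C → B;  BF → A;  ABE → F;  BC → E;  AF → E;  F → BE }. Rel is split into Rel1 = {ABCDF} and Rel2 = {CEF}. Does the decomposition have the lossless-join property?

Yes

Common attributes: Rel1 ∩ Rel2 = {CF}.
Closure of {CF}: C → B applies, adding B; BF → A applies, adding A; BC → E applies, adding E. So (CF)⁺ = {ABCEF}.
This closure contains every attribute of Rel2, so Rel1 ∩ Rel2 → Rel2. The join is lossless.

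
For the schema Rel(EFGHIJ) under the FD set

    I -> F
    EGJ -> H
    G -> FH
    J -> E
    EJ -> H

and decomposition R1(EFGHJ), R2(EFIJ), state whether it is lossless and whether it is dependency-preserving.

lossy but dependency-preserving

Lossless test: (EFJ)⁺ = {EFHJ}, which is a superkey of neither fragment — lossy.
Dependency preservation: every FD's attributes lie within a single fragment, so each can be enforced locally — preserved.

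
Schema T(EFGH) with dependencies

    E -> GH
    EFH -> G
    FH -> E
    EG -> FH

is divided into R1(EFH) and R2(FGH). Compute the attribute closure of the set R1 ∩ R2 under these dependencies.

EFGH

R1 ∩ R2 = {FH}.
FH → E applies, adding E
E → GH applies, adding G
Closure: {EFGH}.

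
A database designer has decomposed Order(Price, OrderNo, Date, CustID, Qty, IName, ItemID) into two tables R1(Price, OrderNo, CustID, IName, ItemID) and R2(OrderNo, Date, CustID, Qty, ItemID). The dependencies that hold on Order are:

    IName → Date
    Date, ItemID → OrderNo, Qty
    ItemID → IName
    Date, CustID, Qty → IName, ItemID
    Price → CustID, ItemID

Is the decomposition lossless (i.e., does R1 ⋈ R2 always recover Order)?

Yes

Common attributes: R1 ∩ R2 = {OrderNo, CustID, ItemID}.
Closure of {OrderNo, CustID, ItemID}: ItemID → IName applies, adding IName; IName → Date applies, adding Date; Date, ItemID → OrderNo, Qty applies, adding Qty. So (OrderNo, CustID, ItemID)⁺ = {OrderNo, Date, CustID, Qty, IName, ItemID}.
This closure contains every attribute of R2, so R1 ∩ R2 → R2. The join is lossless.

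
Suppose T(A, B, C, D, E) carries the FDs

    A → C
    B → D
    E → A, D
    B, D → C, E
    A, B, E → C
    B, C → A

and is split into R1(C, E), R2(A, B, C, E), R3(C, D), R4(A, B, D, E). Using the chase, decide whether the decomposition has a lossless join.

Chase test. Columns are A, B, C, D, E; row i has aⱼ where attribute j ∈ Ri, else bᵢⱼ.
Initial tableau (one row per fragment):
  row 1: b11 b12 a3 b14 a5
  row 2: a1 a2 a3 b24 a5
  row 3: b31 b32 a3 a4 b35
  row 4: a1 a2 b43 a4 a5
Rows 2 and 4 agree on A; apply A→C and equate their C entries.
Rows 2 and 4 agree on B; apply B→D and equate their D entries.
Rows 1 and 2 agree on E; apply E→A, D and equate their A, D entries.
Row 2 is now all distinguished symbols — the join is lossless.

Yes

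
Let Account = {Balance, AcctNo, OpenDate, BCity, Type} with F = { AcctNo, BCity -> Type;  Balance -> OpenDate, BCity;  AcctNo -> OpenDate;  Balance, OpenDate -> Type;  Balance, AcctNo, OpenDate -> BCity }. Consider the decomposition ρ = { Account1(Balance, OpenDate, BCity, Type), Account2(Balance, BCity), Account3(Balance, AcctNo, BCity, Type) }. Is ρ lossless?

Yes

Chase test. Columns are Balance, AcctNo, OpenDate, BCity, Type; row i has aⱼ where attribute j ∈ Accounti, else bᵢⱼ.
Initial tableau (one row per fragment):
  row 1: a1 b12 a3 a4 a5
  row 2: a1 b22 b23 a4 b25
  row 3: a1 a2 b33 a4 a5
Rows 1 and 2 agree on Balance; apply Balance→OpenDate, BCity and equate their OpenDate, BCity entries.
Rows 1 and 3 agree on Balance; apply Balance→OpenDate, BCity and equate their OpenDate, BCity entries.
Rows 1 and 2 agree on Balance, OpenDate; apply Balance, OpenDate→Type and equate their Type entries.
Row 3 is now all distinguished symbols — the join is lossless.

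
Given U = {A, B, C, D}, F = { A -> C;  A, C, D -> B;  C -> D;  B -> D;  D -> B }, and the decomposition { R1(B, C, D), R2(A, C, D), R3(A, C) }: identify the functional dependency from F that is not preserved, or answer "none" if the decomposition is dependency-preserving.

A → C lies within R2.
A, C, D → B: restricted closure across fragments reaches B.
C → D lies within R1.
B → D lies within R1.
D → B lies within R1.
Every dependency is enforceable on the fragments, so the decomposition is dependency-preserving.

none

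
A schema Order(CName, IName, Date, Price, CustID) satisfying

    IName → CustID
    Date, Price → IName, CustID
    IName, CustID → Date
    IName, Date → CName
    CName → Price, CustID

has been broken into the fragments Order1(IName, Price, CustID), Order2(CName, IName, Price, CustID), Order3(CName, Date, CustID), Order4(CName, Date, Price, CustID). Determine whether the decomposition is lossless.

Chase test. Columns are CName, IName, Date, Price, CustID; row i has aⱼ where attribute j ∈ Orderi, else bᵢⱼ.
Initial tableau (one row per fragment):
  row 1: b11 a2 b13 a4 a5
  row 2: a1 a2 b23 a4 a5
  row 3: a1 b32 a3 b34 a5
  row 4: a1 b42 a3 a4 a5
Rows 1 and 2 agree on IName, CustID; apply IName, CustID→Date and equate their Date entries.
Rows 1 and 2 agree on IName, Date; apply IName, Date→CName and equate their CName entries.
Rows 1 and 3 agree on CName; apply CName→Price, CustID and equate their Price, CustID entries.
Rows 3 and 4 agree on Date, Price; apply Date, Price→IName, CustID and equate their IName, CustID entries.
No row becomes fully distinguished — the join is lossy.

No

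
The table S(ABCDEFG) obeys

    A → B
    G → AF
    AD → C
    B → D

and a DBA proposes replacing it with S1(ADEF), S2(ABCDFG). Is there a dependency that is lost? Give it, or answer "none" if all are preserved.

none

A → B lies within S2.
G → AF lies within S2.
AD → C lies within S2.
B → D lies within S2.
Every dependency is enforceable on the fragments, so the decomposition is dependency-preserving.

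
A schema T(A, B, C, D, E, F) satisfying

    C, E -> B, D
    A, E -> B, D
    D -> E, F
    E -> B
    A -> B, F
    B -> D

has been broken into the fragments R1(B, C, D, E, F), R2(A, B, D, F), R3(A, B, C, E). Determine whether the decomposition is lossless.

Yes

Chase test. Columns are A, B, C, D, E, F; row i has aⱼ where attribute j ∈ Ri, else bᵢⱼ.
Initial tableau (one row per fragment):
  row 1: b11 a2 a3 a4 a5 a6
  row 2: a1 a2 b23 a4 b25 a6
  row 3: a1 a2 a3 b34 a5 b36
Rows 1 and 3 agree on C, E; apply C, E→B, D and equate their B, D entries.
Rows 1 and 2 agree on D; apply D→E, F and equate their E, F entries.
Rows 1 and 3 agree on D; apply D→E, F and equate their E, F entries.
Row 3 is now all distinguished symbols — the join is lossless.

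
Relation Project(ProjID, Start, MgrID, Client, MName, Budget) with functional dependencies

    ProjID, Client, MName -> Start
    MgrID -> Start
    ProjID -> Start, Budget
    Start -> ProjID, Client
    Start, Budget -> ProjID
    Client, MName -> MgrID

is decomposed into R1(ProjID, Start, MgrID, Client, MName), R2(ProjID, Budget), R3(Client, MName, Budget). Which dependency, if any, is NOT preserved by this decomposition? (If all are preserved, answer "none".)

ProjID, Client, MName → Start lies within R1.
MgrID → Start lies within R1.
ProjID → Start, Budget: restricted closure across fragments reaches Start, Budget.
Start → ProjID, Client lies within R1.
Start, Budget → ProjID: restricted closure across fragments reaches ProjID.
Client, MName → MgrID lies within R1.
Every dependency is enforceable on the fragments, so the decomposition is dependency-preserving.

none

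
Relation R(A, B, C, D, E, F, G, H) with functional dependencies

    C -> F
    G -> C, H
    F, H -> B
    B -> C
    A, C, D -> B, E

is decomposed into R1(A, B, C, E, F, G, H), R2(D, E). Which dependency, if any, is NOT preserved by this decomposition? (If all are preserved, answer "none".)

Check A, C, D → B, E: no single fragment contains all of {A, B, C, D, E}, and the restricted closure of {A, C, D} across the fragments never reaches {B, E}.
C → F is preserved.
G → C, H is preserved.
F, H → B is preserved.
B → C is preserved.

A, C, D -> B, E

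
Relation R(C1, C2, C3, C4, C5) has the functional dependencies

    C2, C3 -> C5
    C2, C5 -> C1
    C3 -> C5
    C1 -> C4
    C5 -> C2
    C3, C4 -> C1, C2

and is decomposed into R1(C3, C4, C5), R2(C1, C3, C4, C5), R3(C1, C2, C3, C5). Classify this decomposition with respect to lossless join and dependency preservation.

lossless and dependency-preserving

Lossless test (chase): Rows 2 and 3 agree on C1; apply C1→C4 and equate their C4 entries. Rows 1 and 2 agree on C5; apply C5→C2 and equate their C2 entries. Rows 1 and 3 agree on C5; apply C5→C2 and equate their C2 entries. Rows 1 and 2 agree on C3, C4; apply C3, C4→C1, C2 and equate their C1, C2 entries. Row 1 is now all distinguished symbols — the join is lossless.
Dependency preservation: C3, C4 → C1, C2 is not contained in any single fragment, but the restricted closure of its left-hand side across the fragments still reaches the right-hand side; the remaining FDs each lie inside some fragment. All dependencies are preserved.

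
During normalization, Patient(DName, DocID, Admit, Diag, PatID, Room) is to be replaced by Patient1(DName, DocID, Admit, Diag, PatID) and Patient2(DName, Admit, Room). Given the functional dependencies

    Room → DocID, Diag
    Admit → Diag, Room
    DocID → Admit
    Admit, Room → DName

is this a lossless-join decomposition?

Yes

Common attributes: Patient1 ∩ Patient2 = {DName, Admit}.
Closure of {DName, Admit}: Admit → Diag, Room applies, adding Diag, Room; Room → DocID, Diag applies, adding DocID. So (DName, Admit)⁺ = {DName, DocID, Admit, Diag, Room}.
This closure contains every attribute of Patient2, so Patient1 ∩ Patient2 → Patient2. The join is lossless.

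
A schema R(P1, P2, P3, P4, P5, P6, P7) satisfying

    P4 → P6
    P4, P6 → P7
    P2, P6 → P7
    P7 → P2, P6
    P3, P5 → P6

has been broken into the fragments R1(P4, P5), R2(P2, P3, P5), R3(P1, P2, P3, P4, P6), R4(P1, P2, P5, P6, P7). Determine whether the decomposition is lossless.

Chase test. Columns are P1, P2, P3, P4, P5, P6, P7; row i has aⱼ where attribute j ∈ Ri, else bᵢⱼ.
Initial tableau (one row per fragment):
  row 1: b11 b12 b13 a4 a5 b16 b17
  row 2: b21 a2 a3 b24 a5 b26 b27
  row 3: a1 a2 a3 a4 b35 a6 b37
  row 4: a1 a2 b43 b44 a5 a6 a7
Rows 1 and 3 agree on P4; apply P4→P6 and equate their P6 entries.
Rows 1 and 3 agree on P4, P6; apply P4, P6→P7 and equate their P7 entries.
Rows 3 and 4 agree on P2, P6; apply P2, P6→P7 and equate their P7 entries.
Rows 1 and 3 agree on P7; apply P7→P2, P6 and equate their P2, P6 entries.
No row becomes fully distinguished — the join is lossy.

No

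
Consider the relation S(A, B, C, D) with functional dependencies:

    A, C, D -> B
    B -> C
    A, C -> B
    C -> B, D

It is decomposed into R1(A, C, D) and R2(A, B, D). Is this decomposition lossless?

No

Common attributes: R1 ∩ R2 = {A, D}.
No dependency enlarges {A, D}, so (A, D)⁺ = {A, D}.
The closure contains neither all of R1 = {A, C, D} nor all of R2 = {A, B, D}, so the common attributes are not a superkey of either fragment. The join is lossy.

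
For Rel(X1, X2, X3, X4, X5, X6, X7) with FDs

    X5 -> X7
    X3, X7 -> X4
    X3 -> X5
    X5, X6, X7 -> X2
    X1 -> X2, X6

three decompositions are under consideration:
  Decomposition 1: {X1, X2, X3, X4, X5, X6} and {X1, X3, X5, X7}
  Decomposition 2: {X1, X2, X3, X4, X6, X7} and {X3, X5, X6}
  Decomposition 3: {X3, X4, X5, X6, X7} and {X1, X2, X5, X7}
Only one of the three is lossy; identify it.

Decomposition 3

Decomposition 1: common = {X1, X3, X5}, closure = {X1, X2, X3, X4, X5, X6, X7} → lossless.
Decomposition 2: common = {X3, X6}, closure = {X2, X3, X4, X5, X6, X7} → lossless.
Decomposition 3: common = {X5, X7}, closure = {X5, X7} → lossy.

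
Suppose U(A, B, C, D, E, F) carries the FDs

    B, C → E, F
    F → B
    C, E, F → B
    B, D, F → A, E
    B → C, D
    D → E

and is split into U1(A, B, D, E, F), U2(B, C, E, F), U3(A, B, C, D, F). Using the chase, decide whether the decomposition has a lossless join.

Chase test. Columns are A, B, C, D, E, F; row i has aⱼ where attribute j ∈ Ui, else bᵢⱼ.
Initial tableau (one row per fragment):
  row 1: a1 a2 b13 a4 a5 a6
  row 2: b21 a2 a3 b24 a5 a6
  row 3: a1 a2 a3 a4 b35 a6
Rows 2 and 3 agree on B, C; apply B, C→E, F and equate their E, F entries.
Rows 1 and 2 agree on B; apply B→C, D and equate their C, D entries.
Rows 1 and 2 agree on B, D, F; apply B, D, F→A, E and equate their A, E entries.
Row 1 is now all distinguished symbols — the join is lossless.

Yes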